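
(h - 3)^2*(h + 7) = h^3 + h^2 - 33*h + 63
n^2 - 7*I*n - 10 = (n - 5*I)*(n - 2*I)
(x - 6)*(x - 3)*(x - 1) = x^3 - 10*x^2 + 27*x - 18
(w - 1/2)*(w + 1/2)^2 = w^3 + w^2/2 - w/4 - 1/8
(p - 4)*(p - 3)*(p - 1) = p^3 - 8*p^2 + 19*p - 12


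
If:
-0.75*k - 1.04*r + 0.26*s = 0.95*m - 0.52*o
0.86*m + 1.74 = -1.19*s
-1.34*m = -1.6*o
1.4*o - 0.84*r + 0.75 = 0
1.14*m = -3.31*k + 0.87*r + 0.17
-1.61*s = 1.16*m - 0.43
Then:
No Solution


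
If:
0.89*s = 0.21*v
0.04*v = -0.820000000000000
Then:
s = -4.84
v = -20.50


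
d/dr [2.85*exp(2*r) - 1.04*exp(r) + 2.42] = (5.7*exp(r) - 1.04)*exp(r)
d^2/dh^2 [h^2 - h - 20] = 2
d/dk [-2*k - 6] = -2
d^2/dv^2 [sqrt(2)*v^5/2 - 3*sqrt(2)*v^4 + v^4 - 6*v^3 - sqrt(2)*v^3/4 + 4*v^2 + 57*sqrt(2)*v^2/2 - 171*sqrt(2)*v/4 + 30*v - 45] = 10*sqrt(2)*v^3 - 36*sqrt(2)*v^2 + 12*v^2 - 36*v - 3*sqrt(2)*v/2 + 8 + 57*sqrt(2)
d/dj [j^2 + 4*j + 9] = 2*j + 4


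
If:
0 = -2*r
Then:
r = 0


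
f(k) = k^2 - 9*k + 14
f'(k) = 2*k - 9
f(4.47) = -6.25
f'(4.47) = -0.06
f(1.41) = 3.30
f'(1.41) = -6.18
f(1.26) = 4.25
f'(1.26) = -6.48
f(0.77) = 7.66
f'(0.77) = -7.46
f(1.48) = 2.87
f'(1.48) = -6.04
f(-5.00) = 84.00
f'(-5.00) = -19.00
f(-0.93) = 23.23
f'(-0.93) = -10.86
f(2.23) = -1.10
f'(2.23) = -4.54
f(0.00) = 14.00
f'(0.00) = -9.00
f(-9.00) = 176.00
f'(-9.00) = -27.00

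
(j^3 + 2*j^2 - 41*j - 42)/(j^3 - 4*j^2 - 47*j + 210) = (j + 1)/(j - 5)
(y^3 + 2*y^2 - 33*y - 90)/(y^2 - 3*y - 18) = y + 5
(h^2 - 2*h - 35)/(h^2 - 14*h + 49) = (h + 5)/(h - 7)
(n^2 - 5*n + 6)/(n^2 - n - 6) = (n - 2)/(n + 2)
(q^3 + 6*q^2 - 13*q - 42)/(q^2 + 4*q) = (q^3 + 6*q^2 - 13*q - 42)/(q*(q + 4))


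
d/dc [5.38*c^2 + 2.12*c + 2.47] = 10.76*c + 2.12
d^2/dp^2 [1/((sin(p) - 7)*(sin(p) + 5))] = (-4*sin(p)^4 + 6*sin(p)^3 - 138*sin(p)^2 + 58*sin(p) + 78)/((sin(p) - 7)^3*(sin(p) + 5)^3)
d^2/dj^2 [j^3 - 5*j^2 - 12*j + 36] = 6*j - 10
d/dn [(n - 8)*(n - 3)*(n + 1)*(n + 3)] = 4*n^3 - 21*n^2 - 34*n + 63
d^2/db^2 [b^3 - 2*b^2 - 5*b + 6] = 6*b - 4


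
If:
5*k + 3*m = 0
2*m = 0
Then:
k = 0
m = 0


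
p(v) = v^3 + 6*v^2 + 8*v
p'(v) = 3*v^2 + 12*v + 8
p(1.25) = 21.33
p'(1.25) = 27.69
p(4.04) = 196.19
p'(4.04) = 105.44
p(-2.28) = 1.10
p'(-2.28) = -3.76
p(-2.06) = 0.24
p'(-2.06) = -3.99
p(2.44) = 69.77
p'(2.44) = 55.14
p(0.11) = 0.95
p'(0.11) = 9.36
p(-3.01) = 3.01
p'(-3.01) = -0.94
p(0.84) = 11.55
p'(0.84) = 20.20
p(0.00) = 0.00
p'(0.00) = 8.00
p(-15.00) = -2145.00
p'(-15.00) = 503.00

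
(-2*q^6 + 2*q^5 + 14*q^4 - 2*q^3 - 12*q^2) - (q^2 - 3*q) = -2*q^6 + 2*q^5 + 14*q^4 - 2*q^3 - 13*q^2 + 3*q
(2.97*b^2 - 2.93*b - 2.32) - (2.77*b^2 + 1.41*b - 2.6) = 0.2*b^2 - 4.34*b + 0.28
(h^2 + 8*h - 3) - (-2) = h^2 + 8*h - 1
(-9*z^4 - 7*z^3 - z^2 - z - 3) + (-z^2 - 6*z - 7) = -9*z^4 - 7*z^3 - 2*z^2 - 7*z - 10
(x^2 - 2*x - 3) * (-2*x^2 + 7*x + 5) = -2*x^4 + 11*x^3 - 3*x^2 - 31*x - 15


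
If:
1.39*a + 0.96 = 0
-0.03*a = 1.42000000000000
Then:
No Solution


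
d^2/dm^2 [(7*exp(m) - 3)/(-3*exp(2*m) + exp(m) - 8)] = (-63*exp(4*m) + 87*exp(3*m) + 981*exp(2*m) - 341*exp(m) - 424)*exp(m)/(27*exp(6*m) - 27*exp(5*m) + 225*exp(4*m) - 145*exp(3*m) + 600*exp(2*m) - 192*exp(m) + 512)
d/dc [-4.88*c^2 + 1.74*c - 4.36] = 1.74 - 9.76*c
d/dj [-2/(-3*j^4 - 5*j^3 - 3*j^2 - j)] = 2*(-12*j^3 - 15*j^2 - 6*j - 1)/(j^2*(3*j^3 + 5*j^2 + 3*j + 1)^2)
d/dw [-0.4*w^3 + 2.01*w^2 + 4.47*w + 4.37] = -1.2*w^2 + 4.02*w + 4.47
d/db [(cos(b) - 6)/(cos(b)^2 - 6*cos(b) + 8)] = (cos(b)^2 - 12*cos(b) + 28)*sin(b)/(cos(b)^2 - 6*cos(b) + 8)^2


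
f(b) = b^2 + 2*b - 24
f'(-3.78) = -5.56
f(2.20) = -14.76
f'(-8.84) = -15.68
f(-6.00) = 0.00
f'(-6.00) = -10.00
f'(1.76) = 5.52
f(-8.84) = 36.47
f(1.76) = -17.38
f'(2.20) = 6.40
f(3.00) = -9.00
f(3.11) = -8.11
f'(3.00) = 8.00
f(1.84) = -16.93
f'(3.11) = 8.22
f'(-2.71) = -3.42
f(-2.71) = -22.08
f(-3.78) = -17.27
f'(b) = 2*b + 2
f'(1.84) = 5.68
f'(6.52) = 15.04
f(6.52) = 31.55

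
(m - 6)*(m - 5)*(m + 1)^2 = m^4 - 9*m^3 + 9*m^2 + 49*m + 30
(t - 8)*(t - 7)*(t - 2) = t^3 - 17*t^2 + 86*t - 112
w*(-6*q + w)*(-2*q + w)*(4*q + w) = 48*q^3*w - 20*q^2*w^2 - 4*q*w^3 + w^4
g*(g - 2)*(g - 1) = g^3 - 3*g^2 + 2*g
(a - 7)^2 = a^2 - 14*a + 49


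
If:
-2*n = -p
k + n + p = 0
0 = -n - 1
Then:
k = 3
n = -1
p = -2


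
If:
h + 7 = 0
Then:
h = -7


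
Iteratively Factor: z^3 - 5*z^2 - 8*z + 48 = (z - 4)*(z^2 - z - 12) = (z - 4)*(z + 3)*(z - 4)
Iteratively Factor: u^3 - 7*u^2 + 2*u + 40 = (u - 5)*(u^2 - 2*u - 8) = (u - 5)*(u + 2)*(u - 4)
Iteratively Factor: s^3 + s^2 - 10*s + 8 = (s - 1)*(s^2 + 2*s - 8) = (s - 2)*(s - 1)*(s + 4)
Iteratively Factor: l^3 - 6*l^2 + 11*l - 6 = (l - 3)*(l^2 - 3*l + 2) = (l - 3)*(l - 2)*(l - 1)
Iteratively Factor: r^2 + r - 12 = (r + 4)*(r - 3)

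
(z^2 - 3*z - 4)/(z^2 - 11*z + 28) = (z + 1)/(z - 7)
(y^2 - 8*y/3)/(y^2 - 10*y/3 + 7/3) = y*(3*y - 8)/(3*y^2 - 10*y + 7)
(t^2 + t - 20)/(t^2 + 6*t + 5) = (t - 4)/(t + 1)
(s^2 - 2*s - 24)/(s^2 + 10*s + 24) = (s - 6)/(s + 6)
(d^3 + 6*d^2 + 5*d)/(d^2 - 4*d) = (d^2 + 6*d + 5)/(d - 4)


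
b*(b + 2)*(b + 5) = b^3 + 7*b^2 + 10*b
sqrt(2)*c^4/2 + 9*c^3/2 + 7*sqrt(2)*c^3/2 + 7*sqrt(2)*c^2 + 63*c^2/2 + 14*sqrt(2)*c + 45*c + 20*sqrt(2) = (c + 5)*(c + sqrt(2)/2)*(c + 4*sqrt(2))*(sqrt(2)*c/2 + sqrt(2))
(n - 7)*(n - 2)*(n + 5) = n^3 - 4*n^2 - 31*n + 70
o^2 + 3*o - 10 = (o - 2)*(o + 5)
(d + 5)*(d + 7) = d^2 + 12*d + 35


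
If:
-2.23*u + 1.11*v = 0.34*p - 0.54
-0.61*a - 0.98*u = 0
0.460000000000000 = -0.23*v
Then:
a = -1.60655737704918*u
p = -6.55882352941176*u - 4.94117647058824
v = -2.00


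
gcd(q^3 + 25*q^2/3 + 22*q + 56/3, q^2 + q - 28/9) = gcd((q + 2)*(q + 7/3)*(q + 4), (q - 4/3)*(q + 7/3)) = q + 7/3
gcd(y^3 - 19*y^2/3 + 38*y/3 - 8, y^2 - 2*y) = y - 2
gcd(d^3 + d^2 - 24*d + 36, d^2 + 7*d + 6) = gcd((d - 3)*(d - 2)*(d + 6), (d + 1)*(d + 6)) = d + 6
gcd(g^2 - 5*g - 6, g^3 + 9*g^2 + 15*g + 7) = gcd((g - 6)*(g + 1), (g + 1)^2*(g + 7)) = g + 1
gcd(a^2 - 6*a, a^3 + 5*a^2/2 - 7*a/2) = a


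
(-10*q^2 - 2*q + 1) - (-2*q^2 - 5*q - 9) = -8*q^2 + 3*q + 10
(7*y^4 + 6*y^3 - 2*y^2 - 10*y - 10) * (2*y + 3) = 14*y^5 + 33*y^4 + 14*y^3 - 26*y^2 - 50*y - 30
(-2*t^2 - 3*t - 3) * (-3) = 6*t^2 + 9*t + 9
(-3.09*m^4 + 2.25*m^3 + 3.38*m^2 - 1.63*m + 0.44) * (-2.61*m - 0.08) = 8.0649*m^5 - 5.6253*m^4 - 9.0018*m^3 + 3.9839*m^2 - 1.018*m - 0.0352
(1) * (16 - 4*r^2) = 16 - 4*r^2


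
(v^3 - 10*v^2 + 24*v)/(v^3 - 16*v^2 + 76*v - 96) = v*(v - 4)/(v^2 - 10*v + 16)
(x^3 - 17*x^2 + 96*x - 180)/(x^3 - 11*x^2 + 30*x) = (x - 6)/x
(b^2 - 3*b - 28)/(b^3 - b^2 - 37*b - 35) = (b + 4)/(b^2 + 6*b + 5)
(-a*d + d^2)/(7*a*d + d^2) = (-a + d)/(7*a + d)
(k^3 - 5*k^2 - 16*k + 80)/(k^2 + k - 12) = (k^2 - 9*k + 20)/(k - 3)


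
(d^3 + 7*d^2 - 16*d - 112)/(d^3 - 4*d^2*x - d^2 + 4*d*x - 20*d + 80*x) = (-d^2 - 3*d + 28)/(-d^2 + 4*d*x + 5*d - 20*x)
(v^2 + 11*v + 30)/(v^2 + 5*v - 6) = (v + 5)/(v - 1)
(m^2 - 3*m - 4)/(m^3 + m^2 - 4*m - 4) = (m - 4)/(m^2 - 4)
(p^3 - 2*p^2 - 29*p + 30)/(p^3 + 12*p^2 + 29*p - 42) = (p^2 - p - 30)/(p^2 + 13*p + 42)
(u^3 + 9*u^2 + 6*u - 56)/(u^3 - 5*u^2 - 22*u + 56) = (u + 7)/(u - 7)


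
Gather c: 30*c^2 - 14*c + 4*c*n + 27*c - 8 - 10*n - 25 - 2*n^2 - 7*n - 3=30*c^2 + c*(4*n + 13) - 2*n^2 - 17*n - 36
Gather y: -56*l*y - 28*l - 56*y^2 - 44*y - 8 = -28*l - 56*y^2 + y*(-56*l - 44) - 8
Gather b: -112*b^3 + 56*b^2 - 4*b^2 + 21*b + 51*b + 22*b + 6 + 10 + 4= -112*b^3 + 52*b^2 + 94*b + 20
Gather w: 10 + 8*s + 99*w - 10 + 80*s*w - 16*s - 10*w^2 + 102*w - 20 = -8*s - 10*w^2 + w*(80*s + 201) - 20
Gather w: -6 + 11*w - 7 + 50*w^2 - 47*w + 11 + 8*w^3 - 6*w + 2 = 8*w^3 + 50*w^2 - 42*w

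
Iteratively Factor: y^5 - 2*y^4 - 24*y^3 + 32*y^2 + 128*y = (y + 2)*(y^4 - 4*y^3 - 16*y^2 + 64*y) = (y + 2)*(y + 4)*(y^3 - 8*y^2 + 16*y) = y*(y + 2)*(y + 4)*(y^2 - 8*y + 16) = y*(y - 4)*(y + 2)*(y + 4)*(y - 4)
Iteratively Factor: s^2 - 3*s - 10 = (s - 5)*(s + 2)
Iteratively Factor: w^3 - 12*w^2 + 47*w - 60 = (w - 5)*(w^2 - 7*w + 12) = (w - 5)*(w - 3)*(w - 4)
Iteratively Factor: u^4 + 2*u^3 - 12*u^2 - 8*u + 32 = (u + 4)*(u^3 - 2*u^2 - 4*u + 8) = (u - 2)*(u + 4)*(u^2 - 4) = (u - 2)*(u + 2)*(u + 4)*(u - 2)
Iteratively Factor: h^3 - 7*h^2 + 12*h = (h)*(h^2 - 7*h + 12) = h*(h - 3)*(h - 4)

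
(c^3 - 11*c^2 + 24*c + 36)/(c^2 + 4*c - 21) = (c^3 - 11*c^2 + 24*c + 36)/(c^2 + 4*c - 21)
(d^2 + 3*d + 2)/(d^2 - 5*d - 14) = (d + 1)/(d - 7)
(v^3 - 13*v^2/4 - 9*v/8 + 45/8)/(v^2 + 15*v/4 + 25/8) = (2*v^2 - 9*v + 9)/(2*v + 5)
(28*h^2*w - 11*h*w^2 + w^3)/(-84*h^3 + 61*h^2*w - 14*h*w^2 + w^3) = w/(-3*h + w)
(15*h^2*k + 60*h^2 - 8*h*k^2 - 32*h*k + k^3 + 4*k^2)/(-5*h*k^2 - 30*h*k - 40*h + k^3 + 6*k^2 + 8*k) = (-3*h + k)/(k + 2)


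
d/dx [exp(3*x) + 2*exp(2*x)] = (3*exp(x) + 4)*exp(2*x)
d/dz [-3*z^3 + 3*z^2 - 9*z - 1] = -9*z^2 + 6*z - 9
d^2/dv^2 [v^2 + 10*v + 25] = 2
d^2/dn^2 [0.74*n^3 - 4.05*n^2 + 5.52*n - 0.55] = 4.44*n - 8.1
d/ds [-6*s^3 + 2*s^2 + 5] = 2*s*(2 - 9*s)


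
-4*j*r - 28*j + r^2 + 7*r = (-4*j + r)*(r + 7)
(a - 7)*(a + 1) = a^2 - 6*a - 7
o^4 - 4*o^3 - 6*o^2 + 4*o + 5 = (o - 5)*(o - 1)*(o + 1)^2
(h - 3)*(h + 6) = h^2 + 3*h - 18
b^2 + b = b*(b + 1)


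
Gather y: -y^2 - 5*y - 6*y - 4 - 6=-y^2 - 11*y - 10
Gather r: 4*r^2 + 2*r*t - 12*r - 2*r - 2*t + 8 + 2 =4*r^2 + r*(2*t - 14) - 2*t + 10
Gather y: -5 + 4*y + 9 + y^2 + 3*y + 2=y^2 + 7*y + 6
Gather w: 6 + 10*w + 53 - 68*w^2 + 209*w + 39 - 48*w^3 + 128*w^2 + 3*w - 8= -48*w^3 + 60*w^2 + 222*w + 90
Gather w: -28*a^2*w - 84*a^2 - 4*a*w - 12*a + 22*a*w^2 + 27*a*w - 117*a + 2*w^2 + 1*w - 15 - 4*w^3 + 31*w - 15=-84*a^2 - 129*a - 4*w^3 + w^2*(22*a + 2) + w*(-28*a^2 + 23*a + 32) - 30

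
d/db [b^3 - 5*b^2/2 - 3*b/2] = 3*b^2 - 5*b - 3/2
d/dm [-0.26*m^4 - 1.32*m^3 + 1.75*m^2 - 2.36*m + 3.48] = -1.04*m^3 - 3.96*m^2 + 3.5*m - 2.36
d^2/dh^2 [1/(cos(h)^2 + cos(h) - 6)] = (-4*sin(h)^4 + 27*sin(h)^2 - 9*cos(h)/4 - 3*cos(3*h)/4 - 9)/((cos(h) - 2)^3*(cos(h) + 3)^3)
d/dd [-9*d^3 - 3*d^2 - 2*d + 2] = -27*d^2 - 6*d - 2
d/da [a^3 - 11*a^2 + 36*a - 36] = 3*a^2 - 22*a + 36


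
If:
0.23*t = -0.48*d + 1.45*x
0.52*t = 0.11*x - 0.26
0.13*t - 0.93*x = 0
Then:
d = 0.03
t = -0.52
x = -0.07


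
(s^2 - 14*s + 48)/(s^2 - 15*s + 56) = (s - 6)/(s - 7)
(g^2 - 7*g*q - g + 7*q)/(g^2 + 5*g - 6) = (g - 7*q)/(g + 6)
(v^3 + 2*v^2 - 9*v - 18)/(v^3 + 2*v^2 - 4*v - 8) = (v^2 - 9)/(v^2 - 4)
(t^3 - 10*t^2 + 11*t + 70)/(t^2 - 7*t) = t - 3 - 10/t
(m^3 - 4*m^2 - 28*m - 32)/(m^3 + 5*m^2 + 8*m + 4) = (m - 8)/(m + 1)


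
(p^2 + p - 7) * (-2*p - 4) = -2*p^3 - 6*p^2 + 10*p + 28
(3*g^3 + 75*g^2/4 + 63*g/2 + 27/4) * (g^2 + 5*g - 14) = 3*g^5 + 135*g^4/4 + 333*g^3/4 - 393*g^2/4 - 1629*g/4 - 189/2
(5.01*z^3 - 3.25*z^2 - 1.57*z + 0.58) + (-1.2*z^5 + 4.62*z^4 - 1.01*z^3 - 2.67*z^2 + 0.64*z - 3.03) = -1.2*z^5 + 4.62*z^4 + 4.0*z^3 - 5.92*z^2 - 0.93*z - 2.45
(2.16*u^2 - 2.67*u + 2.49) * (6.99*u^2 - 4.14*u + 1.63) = 15.0984*u^4 - 27.6057*u^3 + 31.9797*u^2 - 14.6607*u + 4.0587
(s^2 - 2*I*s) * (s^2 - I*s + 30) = s^4 - 3*I*s^3 + 28*s^2 - 60*I*s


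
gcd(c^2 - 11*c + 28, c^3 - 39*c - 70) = c - 7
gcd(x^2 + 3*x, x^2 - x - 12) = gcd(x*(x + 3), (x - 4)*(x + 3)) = x + 3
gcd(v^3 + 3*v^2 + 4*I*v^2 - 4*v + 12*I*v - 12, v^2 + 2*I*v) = v + 2*I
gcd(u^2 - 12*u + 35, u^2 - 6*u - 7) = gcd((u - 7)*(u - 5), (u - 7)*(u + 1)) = u - 7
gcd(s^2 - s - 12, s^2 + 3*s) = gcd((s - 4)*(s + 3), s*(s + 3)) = s + 3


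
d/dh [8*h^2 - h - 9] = 16*h - 1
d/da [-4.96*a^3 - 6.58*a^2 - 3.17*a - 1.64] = -14.88*a^2 - 13.16*a - 3.17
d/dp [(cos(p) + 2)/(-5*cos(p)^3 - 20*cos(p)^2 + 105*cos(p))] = 2*(-cos(p)^3 - 5*cos(p)^2 - 8*cos(p) + 21)*sin(p)/(5*(cos(p) - 3)^2*(cos(p) + 7)^2*cos(p)^2)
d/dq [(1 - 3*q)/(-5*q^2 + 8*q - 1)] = 5*(-3*q^2 + 2*q - 1)/(25*q^4 - 80*q^3 + 74*q^2 - 16*q + 1)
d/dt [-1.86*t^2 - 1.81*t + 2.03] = -3.72*t - 1.81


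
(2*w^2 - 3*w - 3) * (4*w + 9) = 8*w^3 + 6*w^2 - 39*w - 27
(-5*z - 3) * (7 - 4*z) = 20*z^2 - 23*z - 21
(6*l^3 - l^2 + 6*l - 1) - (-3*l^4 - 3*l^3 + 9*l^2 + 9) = 3*l^4 + 9*l^3 - 10*l^2 + 6*l - 10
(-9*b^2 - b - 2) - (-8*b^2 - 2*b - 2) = -b^2 + b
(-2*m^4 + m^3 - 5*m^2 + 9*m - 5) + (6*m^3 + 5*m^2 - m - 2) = -2*m^4 + 7*m^3 + 8*m - 7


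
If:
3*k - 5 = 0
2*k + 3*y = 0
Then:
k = 5/3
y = -10/9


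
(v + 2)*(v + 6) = v^2 + 8*v + 12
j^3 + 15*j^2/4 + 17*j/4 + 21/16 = (j + 1/2)*(j + 3/2)*(j + 7/4)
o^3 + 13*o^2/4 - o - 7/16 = (o - 1/2)*(o + 1/4)*(o + 7/2)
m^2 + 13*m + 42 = (m + 6)*(m + 7)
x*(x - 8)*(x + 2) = x^3 - 6*x^2 - 16*x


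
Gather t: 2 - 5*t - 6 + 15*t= 10*t - 4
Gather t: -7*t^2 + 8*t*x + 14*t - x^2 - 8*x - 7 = -7*t^2 + t*(8*x + 14) - x^2 - 8*x - 7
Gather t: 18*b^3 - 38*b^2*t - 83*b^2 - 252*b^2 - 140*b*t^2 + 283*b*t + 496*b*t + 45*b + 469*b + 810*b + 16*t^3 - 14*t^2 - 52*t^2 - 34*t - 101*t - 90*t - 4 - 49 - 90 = 18*b^3 - 335*b^2 + 1324*b + 16*t^3 + t^2*(-140*b - 66) + t*(-38*b^2 + 779*b - 225) - 143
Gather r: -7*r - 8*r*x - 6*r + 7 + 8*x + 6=r*(-8*x - 13) + 8*x + 13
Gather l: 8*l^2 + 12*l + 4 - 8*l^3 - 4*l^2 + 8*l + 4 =-8*l^3 + 4*l^2 + 20*l + 8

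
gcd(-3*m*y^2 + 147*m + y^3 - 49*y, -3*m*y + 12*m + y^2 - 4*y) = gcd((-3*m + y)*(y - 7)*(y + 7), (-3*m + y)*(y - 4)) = -3*m + y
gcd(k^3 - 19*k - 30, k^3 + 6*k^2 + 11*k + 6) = k^2 + 5*k + 6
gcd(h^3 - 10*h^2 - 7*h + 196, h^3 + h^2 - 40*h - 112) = h^2 - 3*h - 28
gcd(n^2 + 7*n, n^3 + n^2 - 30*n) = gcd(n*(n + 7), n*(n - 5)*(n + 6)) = n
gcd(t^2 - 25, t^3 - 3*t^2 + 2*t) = 1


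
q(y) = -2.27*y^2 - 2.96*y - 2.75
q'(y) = -4.54*y - 2.96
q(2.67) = -26.84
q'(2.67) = -15.08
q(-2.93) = -13.56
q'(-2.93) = 10.34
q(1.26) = -10.08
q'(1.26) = -8.68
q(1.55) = -12.79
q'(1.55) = -10.00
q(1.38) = -11.16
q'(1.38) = -9.23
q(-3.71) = -23.01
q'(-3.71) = 13.88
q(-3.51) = -20.33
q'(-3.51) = 12.98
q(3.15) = -34.60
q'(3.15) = -17.26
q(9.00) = -213.26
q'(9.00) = -43.82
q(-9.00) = -159.98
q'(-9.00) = 37.90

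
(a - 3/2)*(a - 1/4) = a^2 - 7*a/4 + 3/8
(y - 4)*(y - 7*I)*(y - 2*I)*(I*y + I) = I*y^4 + 9*y^3 - 3*I*y^3 - 27*y^2 - 18*I*y^2 - 36*y + 42*I*y + 56*I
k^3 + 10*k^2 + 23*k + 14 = (k + 1)*(k + 2)*(k + 7)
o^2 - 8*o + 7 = (o - 7)*(o - 1)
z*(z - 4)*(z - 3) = z^3 - 7*z^2 + 12*z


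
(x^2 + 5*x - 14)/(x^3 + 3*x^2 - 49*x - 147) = (x - 2)/(x^2 - 4*x - 21)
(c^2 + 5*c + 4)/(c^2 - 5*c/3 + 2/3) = 3*(c^2 + 5*c + 4)/(3*c^2 - 5*c + 2)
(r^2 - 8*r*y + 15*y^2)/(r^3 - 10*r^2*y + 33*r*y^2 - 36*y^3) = (r - 5*y)/(r^2 - 7*r*y + 12*y^2)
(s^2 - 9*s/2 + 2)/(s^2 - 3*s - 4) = (s - 1/2)/(s + 1)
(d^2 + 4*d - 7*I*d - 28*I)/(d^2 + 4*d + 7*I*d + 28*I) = (d - 7*I)/(d + 7*I)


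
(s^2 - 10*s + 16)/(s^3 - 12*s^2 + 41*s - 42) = (s - 8)/(s^2 - 10*s + 21)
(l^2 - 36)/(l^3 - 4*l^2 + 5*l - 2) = (l^2 - 36)/(l^3 - 4*l^2 + 5*l - 2)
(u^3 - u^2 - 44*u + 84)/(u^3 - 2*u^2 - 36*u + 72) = (u + 7)/(u + 6)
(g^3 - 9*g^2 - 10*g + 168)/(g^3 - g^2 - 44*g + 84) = (g^2 - 3*g - 28)/(g^2 + 5*g - 14)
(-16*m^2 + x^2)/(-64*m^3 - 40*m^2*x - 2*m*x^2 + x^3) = (-4*m + x)/(-16*m^2 - 6*m*x + x^2)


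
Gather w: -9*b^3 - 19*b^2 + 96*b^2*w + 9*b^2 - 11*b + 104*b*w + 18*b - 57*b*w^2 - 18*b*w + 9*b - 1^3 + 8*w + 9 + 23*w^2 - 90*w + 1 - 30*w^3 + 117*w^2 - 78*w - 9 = -9*b^3 - 10*b^2 + 16*b - 30*w^3 + w^2*(140 - 57*b) + w*(96*b^2 + 86*b - 160)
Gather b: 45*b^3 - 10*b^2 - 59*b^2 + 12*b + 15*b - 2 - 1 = 45*b^3 - 69*b^2 + 27*b - 3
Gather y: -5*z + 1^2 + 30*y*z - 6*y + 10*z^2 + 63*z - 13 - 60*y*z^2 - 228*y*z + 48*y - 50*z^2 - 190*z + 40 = y*(-60*z^2 - 198*z + 42) - 40*z^2 - 132*z + 28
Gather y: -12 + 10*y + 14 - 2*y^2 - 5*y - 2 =-2*y^2 + 5*y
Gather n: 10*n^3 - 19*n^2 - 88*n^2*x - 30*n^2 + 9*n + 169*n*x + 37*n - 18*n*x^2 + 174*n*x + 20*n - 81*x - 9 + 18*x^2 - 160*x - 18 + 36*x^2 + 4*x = 10*n^3 + n^2*(-88*x - 49) + n*(-18*x^2 + 343*x + 66) + 54*x^2 - 237*x - 27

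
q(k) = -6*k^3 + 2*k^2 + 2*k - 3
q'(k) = -18*k^2 + 4*k + 2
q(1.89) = -32.58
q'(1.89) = -54.74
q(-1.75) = 31.78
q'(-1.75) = -60.12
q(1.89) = -32.58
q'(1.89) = -54.74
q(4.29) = -431.33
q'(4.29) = -312.11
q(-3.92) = 381.31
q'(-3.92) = -290.28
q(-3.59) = 293.21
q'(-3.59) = -244.35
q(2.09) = -44.86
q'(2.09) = -68.27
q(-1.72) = 30.01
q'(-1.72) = -58.13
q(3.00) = -141.00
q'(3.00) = -148.00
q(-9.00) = 4515.00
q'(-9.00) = -1492.00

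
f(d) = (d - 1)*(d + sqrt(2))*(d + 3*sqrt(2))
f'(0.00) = 0.34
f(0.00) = -6.00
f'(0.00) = 0.34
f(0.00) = -6.00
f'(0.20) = 2.33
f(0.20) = -5.74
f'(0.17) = 2.01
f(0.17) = -5.80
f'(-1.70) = -6.82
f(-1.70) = 1.96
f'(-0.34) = -2.48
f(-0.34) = -5.62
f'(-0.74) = -4.91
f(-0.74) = -4.11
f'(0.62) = 7.27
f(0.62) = -3.76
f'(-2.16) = -5.78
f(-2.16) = 4.91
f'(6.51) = 188.12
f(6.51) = 469.49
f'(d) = (d - 1)*(d + sqrt(2)) + (d - 1)*(d + 3*sqrt(2)) + (d + sqrt(2))*(d + 3*sqrt(2))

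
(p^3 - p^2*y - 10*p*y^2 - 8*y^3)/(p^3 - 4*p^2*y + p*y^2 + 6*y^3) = (p^2 - 2*p*y - 8*y^2)/(p^2 - 5*p*y + 6*y^2)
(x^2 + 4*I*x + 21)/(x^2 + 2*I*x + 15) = (x + 7*I)/(x + 5*I)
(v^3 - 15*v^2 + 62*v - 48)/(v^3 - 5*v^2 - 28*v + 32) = (v - 6)/(v + 4)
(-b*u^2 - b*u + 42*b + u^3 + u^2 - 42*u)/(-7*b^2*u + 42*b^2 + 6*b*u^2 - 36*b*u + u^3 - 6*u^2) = (u + 7)/(7*b + u)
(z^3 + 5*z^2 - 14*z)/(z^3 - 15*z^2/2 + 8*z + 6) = 2*z*(z + 7)/(2*z^2 - 11*z - 6)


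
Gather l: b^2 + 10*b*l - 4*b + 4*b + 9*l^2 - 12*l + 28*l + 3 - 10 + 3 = b^2 + 9*l^2 + l*(10*b + 16) - 4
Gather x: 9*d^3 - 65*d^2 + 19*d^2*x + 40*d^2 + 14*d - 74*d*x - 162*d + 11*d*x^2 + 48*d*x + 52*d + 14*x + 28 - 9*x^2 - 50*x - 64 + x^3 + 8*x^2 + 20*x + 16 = 9*d^3 - 25*d^2 - 96*d + x^3 + x^2*(11*d - 1) + x*(19*d^2 - 26*d - 16) - 20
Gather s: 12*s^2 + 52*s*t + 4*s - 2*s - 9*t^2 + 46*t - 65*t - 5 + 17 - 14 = 12*s^2 + s*(52*t + 2) - 9*t^2 - 19*t - 2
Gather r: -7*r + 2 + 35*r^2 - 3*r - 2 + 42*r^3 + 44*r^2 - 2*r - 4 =42*r^3 + 79*r^2 - 12*r - 4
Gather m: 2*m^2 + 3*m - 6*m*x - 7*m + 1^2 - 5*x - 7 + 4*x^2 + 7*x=2*m^2 + m*(-6*x - 4) + 4*x^2 + 2*x - 6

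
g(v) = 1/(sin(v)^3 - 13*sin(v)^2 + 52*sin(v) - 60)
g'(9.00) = 0.02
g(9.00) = -0.02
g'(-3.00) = 0.01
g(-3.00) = -0.01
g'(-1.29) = -0.00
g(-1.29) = -0.01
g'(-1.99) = 0.00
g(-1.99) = -0.01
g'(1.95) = 0.02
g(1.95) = -0.05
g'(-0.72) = -0.01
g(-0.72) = -0.01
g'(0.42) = -0.02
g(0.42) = -0.02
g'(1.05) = -0.03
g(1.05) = -0.04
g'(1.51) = -0.00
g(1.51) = -0.05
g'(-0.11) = -0.01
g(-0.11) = -0.02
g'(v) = (-3*sin(v)^2*cos(v) + 26*sin(v)*cos(v) - 52*cos(v))/(sin(v)^3 - 13*sin(v)^2 + 52*sin(v) - 60)^2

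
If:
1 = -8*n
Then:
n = -1/8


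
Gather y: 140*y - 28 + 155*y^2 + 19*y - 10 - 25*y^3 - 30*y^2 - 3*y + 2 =-25*y^3 + 125*y^2 + 156*y - 36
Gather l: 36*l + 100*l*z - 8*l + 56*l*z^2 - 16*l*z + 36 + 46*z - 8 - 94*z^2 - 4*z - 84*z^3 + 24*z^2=l*(56*z^2 + 84*z + 28) - 84*z^3 - 70*z^2 + 42*z + 28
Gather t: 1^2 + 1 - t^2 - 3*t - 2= -t^2 - 3*t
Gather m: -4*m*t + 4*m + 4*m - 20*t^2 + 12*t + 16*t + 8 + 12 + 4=m*(8 - 4*t) - 20*t^2 + 28*t + 24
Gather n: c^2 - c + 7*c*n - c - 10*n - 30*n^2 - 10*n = c^2 - 2*c - 30*n^2 + n*(7*c - 20)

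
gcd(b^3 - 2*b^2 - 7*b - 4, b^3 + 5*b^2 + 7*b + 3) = b^2 + 2*b + 1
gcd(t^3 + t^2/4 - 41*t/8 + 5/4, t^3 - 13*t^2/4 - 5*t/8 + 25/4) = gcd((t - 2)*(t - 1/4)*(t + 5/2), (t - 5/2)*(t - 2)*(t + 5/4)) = t - 2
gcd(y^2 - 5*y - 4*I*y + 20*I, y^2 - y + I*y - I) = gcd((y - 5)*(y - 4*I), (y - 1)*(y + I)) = 1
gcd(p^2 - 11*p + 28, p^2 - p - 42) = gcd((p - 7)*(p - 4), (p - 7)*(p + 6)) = p - 7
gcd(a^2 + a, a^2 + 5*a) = a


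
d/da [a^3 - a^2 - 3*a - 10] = 3*a^2 - 2*a - 3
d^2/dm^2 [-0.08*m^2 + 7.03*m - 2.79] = -0.160000000000000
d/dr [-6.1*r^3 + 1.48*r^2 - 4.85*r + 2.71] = -18.3*r^2 + 2.96*r - 4.85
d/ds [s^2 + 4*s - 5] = 2*s + 4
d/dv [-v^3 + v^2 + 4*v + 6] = -3*v^2 + 2*v + 4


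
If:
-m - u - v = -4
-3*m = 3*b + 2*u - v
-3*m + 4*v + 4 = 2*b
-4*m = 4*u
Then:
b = -8/7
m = 52/7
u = -52/7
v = 4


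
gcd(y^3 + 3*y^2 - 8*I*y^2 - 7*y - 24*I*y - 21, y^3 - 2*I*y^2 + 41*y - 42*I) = y^2 - 8*I*y - 7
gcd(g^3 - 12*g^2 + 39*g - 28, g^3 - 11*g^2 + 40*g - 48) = g - 4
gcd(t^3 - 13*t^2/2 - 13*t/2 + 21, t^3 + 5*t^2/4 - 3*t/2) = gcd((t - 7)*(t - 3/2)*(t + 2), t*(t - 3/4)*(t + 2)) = t + 2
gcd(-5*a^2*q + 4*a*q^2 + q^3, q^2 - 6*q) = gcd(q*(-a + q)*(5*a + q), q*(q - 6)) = q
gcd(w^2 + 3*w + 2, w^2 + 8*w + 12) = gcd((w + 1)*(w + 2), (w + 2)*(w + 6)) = w + 2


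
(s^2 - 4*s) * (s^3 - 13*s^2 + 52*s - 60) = s^5 - 17*s^4 + 104*s^3 - 268*s^2 + 240*s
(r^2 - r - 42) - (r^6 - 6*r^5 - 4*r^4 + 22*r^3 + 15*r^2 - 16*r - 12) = -r^6 + 6*r^5 + 4*r^4 - 22*r^3 - 14*r^2 + 15*r - 30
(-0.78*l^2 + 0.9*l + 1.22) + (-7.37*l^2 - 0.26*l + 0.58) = -8.15*l^2 + 0.64*l + 1.8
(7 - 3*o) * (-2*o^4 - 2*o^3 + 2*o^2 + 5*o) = 6*o^5 - 8*o^4 - 20*o^3 - o^2 + 35*o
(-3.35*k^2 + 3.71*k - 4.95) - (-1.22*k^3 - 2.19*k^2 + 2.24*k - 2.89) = 1.22*k^3 - 1.16*k^2 + 1.47*k - 2.06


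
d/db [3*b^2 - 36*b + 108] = 6*b - 36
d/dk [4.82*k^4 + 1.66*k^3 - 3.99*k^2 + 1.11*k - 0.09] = 19.28*k^3 + 4.98*k^2 - 7.98*k + 1.11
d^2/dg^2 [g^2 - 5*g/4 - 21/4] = 2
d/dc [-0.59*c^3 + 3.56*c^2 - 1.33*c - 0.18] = -1.77*c^2 + 7.12*c - 1.33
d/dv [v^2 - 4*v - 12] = 2*v - 4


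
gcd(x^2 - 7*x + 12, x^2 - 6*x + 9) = x - 3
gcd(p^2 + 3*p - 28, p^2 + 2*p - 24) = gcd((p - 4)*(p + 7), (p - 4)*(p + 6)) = p - 4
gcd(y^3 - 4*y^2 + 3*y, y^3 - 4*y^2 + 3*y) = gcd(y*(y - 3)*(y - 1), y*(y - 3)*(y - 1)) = y^3 - 4*y^2 + 3*y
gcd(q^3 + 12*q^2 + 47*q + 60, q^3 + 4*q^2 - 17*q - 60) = q^2 + 8*q + 15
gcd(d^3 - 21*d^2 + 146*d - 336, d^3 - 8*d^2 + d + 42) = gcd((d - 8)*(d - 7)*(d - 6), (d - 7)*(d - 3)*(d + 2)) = d - 7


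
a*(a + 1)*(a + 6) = a^3 + 7*a^2 + 6*a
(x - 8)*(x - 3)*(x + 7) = x^3 - 4*x^2 - 53*x + 168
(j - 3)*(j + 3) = j^2 - 9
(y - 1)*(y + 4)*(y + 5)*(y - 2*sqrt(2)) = y^4 - 2*sqrt(2)*y^3 + 8*y^3 - 16*sqrt(2)*y^2 + 11*y^2 - 22*sqrt(2)*y - 20*y + 40*sqrt(2)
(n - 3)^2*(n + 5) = n^3 - n^2 - 21*n + 45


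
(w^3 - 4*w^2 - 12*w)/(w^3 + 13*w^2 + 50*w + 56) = w*(w - 6)/(w^2 + 11*w + 28)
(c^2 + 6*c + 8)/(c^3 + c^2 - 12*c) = (c + 2)/(c*(c - 3))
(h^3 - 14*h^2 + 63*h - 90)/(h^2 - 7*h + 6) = (h^2 - 8*h + 15)/(h - 1)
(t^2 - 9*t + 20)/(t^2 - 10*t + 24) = (t - 5)/(t - 6)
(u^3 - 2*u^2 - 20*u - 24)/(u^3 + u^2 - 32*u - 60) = (u + 2)/(u + 5)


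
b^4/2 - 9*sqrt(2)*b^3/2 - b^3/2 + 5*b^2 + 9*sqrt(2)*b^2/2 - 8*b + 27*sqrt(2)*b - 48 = (b/2 + 1)*(b - 3)*(b - 8*sqrt(2))*(b - sqrt(2))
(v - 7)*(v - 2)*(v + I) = v^3 - 9*v^2 + I*v^2 + 14*v - 9*I*v + 14*I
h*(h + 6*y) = h^2 + 6*h*y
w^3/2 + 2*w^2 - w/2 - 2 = (w/2 + 1/2)*(w - 1)*(w + 4)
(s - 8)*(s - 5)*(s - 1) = s^3 - 14*s^2 + 53*s - 40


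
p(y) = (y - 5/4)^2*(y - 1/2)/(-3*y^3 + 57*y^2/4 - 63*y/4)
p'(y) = (y - 5/4)^2*(y - 1/2)*(9*y^2 - 57*y/2 + 63/4)/(-3*y^3 + 57*y^2/4 - 63*y/4)^2 + (y - 5/4)^2/(-3*y^3 + 57*y^2/4 - 63*y/4) + (y - 1/2)*(2*y - 5/2)/(-3*y^3 + 57*y^2/4 - 63*y/4) = (224*y^4 - 624*y^3 + 6*y^2 + 950*y - 525)/(24*y^2*(16*y^4 - 152*y^3 + 529*y^2 - 798*y + 441))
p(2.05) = 0.57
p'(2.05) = 0.21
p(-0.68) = -0.24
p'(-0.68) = -0.07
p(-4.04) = -0.26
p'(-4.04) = 0.01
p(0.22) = 0.11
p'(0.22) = -0.96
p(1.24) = -0.00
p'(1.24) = 0.00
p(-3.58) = -0.25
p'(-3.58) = 0.01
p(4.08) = -0.93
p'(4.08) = 0.57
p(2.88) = 5.40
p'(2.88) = 47.22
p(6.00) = -0.54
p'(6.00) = 0.07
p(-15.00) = -0.30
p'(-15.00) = 0.00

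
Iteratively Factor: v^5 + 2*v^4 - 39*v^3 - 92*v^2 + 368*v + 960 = (v - 4)*(v^4 + 6*v^3 - 15*v^2 - 152*v - 240) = (v - 5)*(v - 4)*(v^3 + 11*v^2 + 40*v + 48) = (v - 5)*(v - 4)*(v + 4)*(v^2 + 7*v + 12) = (v - 5)*(v - 4)*(v + 3)*(v + 4)*(v + 4)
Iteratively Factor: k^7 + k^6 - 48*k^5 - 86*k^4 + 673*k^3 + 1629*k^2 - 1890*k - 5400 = (k - 2)*(k^6 + 3*k^5 - 42*k^4 - 170*k^3 + 333*k^2 + 2295*k + 2700) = (k - 2)*(k + 3)*(k^5 - 42*k^3 - 44*k^2 + 465*k + 900) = (k - 2)*(k + 3)^2*(k^4 - 3*k^3 - 33*k^2 + 55*k + 300) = (k - 5)*(k - 2)*(k + 3)^2*(k^3 + 2*k^2 - 23*k - 60) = (k - 5)*(k - 2)*(k + 3)^2*(k + 4)*(k^2 - 2*k - 15) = (k - 5)*(k - 2)*(k + 3)^3*(k + 4)*(k - 5)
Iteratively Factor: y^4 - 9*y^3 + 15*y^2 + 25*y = (y - 5)*(y^3 - 4*y^2 - 5*y) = y*(y - 5)*(y^2 - 4*y - 5) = y*(y - 5)*(y + 1)*(y - 5)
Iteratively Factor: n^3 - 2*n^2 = (n)*(n^2 - 2*n) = n*(n - 2)*(n)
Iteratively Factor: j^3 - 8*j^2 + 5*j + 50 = (j - 5)*(j^2 - 3*j - 10) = (j - 5)*(j + 2)*(j - 5)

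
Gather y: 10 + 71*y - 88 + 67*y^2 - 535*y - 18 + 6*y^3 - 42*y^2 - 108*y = 6*y^3 + 25*y^2 - 572*y - 96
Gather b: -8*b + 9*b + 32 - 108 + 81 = b + 5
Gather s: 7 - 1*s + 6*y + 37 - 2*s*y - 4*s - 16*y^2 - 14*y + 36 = s*(-2*y - 5) - 16*y^2 - 8*y + 80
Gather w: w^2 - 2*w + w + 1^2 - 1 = w^2 - w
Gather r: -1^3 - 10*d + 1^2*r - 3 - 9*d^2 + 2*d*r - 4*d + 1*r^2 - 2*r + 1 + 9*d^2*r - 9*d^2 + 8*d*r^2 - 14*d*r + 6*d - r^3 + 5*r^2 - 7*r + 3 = -18*d^2 - 8*d - r^3 + r^2*(8*d + 6) + r*(9*d^2 - 12*d - 8)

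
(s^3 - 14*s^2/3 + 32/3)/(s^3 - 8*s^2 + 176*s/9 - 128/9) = 3*(3*s^2 - 2*s - 8)/(9*s^2 - 36*s + 32)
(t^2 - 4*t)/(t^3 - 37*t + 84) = t/(t^2 + 4*t - 21)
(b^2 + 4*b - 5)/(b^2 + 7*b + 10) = (b - 1)/(b + 2)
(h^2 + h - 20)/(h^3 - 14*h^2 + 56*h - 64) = (h + 5)/(h^2 - 10*h + 16)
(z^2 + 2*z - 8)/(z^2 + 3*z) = (z^2 + 2*z - 8)/(z*(z + 3))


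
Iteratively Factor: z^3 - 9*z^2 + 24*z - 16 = (z - 4)*(z^2 - 5*z + 4) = (z - 4)^2*(z - 1)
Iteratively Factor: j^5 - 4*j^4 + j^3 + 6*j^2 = (j - 3)*(j^4 - j^3 - 2*j^2) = (j - 3)*(j + 1)*(j^3 - 2*j^2) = j*(j - 3)*(j + 1)*(j^2 - 2*j) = j*(j - 3)*(j - 2)*(j + 1)*(j)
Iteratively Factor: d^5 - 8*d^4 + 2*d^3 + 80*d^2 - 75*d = (d - 5)*(d^4 - 3*d^3 - 13*d^2 + 15*d) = (d - 5)*(d - 1)*(d^3 - 2*d^2 - 15*d) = (d - 5)*(d - 1)*(d + 3)*(d^2 - 5*d) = d*(d - 5)*(d - 1)*(d + 3)*(d - 5)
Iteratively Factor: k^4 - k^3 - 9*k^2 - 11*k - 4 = (k + 1)*(k^3 - 2*k^2 - 7*k - 4) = (k + 1)^2*(k^2 - 3*k - 4) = (k + 1)^3*(k - 4)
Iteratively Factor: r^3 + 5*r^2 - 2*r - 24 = (r + 3)*(r^2 + 2*r - 8) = (r + 3)*(r + 4)*(r - 2)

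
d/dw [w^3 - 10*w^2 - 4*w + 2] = 3*w^2 - 20*w - 4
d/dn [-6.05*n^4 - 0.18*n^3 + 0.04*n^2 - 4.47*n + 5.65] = -24.2*n^3 - 0.54*n^2 + 0.08*n - 4.47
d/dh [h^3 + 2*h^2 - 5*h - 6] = 3*h^2 + 4*h - 5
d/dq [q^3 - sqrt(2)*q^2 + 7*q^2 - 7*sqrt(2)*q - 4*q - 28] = 3*q^2 - 2*sqrt(2)*q + 14*q - 7*sqrt(2) - 4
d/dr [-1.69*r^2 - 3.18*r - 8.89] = -3.38*r - 3.18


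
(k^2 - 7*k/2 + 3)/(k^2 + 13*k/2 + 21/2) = (2*k^2 - 7*k + 6)/(2*k^2 + 13*k + 21)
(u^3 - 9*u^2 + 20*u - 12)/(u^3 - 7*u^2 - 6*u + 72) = (u^2 - 3*u + 2)/(u^2 - u - 12)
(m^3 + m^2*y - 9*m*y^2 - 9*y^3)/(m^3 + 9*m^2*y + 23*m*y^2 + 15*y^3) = (m - 3*y)/(m + 5*y)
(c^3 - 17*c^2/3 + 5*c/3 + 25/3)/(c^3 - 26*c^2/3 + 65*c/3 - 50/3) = (c + 1)/(c - 2)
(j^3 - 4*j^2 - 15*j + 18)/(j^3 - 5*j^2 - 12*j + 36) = (j - 1)/(j - 2)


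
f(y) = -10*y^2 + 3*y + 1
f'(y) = 3 - 20*y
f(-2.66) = -77.74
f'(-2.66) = 56.20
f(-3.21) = -111.67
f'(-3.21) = 67.20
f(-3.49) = -131.27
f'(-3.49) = 72.80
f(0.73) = -2.14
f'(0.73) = -11.60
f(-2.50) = -69.00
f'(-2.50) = 53.00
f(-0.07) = 0.74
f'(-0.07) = 4.40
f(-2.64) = -76.62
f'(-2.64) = 55.80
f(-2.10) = -49.40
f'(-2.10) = 45.00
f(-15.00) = -2294.00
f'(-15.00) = 303.00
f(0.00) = 1.00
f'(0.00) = 3.00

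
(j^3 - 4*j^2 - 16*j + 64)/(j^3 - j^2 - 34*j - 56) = (j^2 - 8*j + 16)/(j^2 - 5*j - 14)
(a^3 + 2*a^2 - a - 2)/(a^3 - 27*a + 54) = (a^3 + 2*a^2 - a - 2)/(a^3 - 27*a + 54)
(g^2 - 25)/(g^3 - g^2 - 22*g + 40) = (g - 5)/(g^2 - 6*g + 8)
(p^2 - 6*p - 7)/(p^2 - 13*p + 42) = (p + 1)/(p - 6)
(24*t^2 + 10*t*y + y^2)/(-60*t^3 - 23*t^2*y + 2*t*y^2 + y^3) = (6*t + y)/(-15*t^2 - 2*t*y + y^2)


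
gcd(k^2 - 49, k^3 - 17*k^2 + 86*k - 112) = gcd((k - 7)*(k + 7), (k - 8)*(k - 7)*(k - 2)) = k - 7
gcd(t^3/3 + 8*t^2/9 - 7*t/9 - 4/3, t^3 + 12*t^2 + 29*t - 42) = 1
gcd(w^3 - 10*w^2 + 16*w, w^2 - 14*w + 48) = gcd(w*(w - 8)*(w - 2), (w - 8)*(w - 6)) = w - 8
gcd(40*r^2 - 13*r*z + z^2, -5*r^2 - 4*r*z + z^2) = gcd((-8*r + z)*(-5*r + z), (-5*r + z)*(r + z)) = -5*r + z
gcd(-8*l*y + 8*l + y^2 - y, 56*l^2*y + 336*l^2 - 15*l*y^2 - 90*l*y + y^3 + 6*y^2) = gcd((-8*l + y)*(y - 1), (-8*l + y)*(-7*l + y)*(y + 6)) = -8*l + y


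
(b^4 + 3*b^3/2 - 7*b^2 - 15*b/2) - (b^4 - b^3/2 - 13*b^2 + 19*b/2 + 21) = 2*b^3 + 6*b^2 - 17*b - 21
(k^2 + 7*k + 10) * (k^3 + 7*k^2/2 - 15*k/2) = k^5 + 21*k^4/2 + 27*k^3 - 35*k^2/2 - 75*k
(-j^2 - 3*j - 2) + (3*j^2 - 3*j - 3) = 2*j^2 - 6*j - 5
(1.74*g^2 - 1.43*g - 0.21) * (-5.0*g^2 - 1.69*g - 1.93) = -8.7*g^4 + 4.2094*g^3 + 0.108499999999999*g^2 + 3.1148*g + 0.4053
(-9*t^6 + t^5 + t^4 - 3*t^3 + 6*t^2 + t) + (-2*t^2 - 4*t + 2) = -9*t^6 + t^5 + t^4 - 3*t^3 + 4*t^2 - 3*t + 2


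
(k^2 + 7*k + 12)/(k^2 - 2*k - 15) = (k + 4)/(k - 5)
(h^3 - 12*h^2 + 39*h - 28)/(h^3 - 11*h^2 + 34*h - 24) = (h - 7)/(h - 6)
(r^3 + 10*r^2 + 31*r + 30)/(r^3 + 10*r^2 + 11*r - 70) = (r^2 + 5*r + 6)/(r^2 + 5*r - 14)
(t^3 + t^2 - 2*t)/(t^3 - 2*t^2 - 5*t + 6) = t/(t - 3)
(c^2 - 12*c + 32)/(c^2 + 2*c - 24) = (c - 8)/(c + 6)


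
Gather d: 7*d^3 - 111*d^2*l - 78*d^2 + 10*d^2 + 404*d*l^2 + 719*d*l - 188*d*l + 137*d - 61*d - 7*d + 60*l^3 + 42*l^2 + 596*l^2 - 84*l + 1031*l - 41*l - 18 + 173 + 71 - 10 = 7*d^3 + d^2*(-111*l - 68) + d*(404*l^2 + 531*l + 69) + 60*l^3 + 638*l^2 + 906*l + 216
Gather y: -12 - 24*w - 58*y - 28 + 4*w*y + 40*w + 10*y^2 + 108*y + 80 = 16*w + 10*y^2 + y*(4*w + 50) + 40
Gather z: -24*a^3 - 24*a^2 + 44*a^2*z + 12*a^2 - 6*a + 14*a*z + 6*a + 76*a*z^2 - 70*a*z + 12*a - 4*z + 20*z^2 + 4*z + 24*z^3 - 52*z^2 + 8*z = -24*a^3 - 12*a^2 + 12*a + 24*z^3 + z^2*(76*a - 32) + z*(44*a^2 - 56*a + 8)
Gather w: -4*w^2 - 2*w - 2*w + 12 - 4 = -4*w^2 - 4*w + 8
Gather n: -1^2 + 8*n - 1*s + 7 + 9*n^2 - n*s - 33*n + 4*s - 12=9*n^2 + n*(-s - 25) + 3*s - 6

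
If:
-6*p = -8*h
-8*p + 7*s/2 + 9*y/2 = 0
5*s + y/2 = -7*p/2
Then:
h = 249*y/836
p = 83*y/209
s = -79*y/209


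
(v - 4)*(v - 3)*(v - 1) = v^3 - 8*v^2 + 19*v - 12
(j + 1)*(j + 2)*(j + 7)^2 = j^4 + 17*j^3 + 93*j^2 + 175*j + 98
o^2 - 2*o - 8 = (o - 4)*(o + 2)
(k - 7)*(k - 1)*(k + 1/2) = k^3 - 15*k^2/2 + 3*k + 7/2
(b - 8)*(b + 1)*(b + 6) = b^3 - b^2 - 50*b - 48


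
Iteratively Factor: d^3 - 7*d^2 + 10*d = (d)*(d^2 - 7*d + 10) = d*(d - 2)*(d - 5)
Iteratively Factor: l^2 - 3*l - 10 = (l - 5)*(l + 2)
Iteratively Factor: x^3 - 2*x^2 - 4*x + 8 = (x + 2)*(x^2 - 4*x + 4) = (x - 2)*(x + 2)*(x - 2)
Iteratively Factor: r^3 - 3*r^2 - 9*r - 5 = (r + 1)*(r^2 - 4*r - 5) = (r - 5)*(r + 1)*(r + 1)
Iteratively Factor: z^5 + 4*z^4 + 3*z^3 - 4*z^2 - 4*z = (z - 1)*(z^4 + 5*z^3 + 8*z^2 + 4*z) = (z - 1)*(z + 1)*(z^3 + 4*z^2 + 4*z) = z*(z - 1)*(z + 1)*(z^2 + 4*z + 4) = z*(z - 1)*(z + 1)*(z + 2)*(z + 2)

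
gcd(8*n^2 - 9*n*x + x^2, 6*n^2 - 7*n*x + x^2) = -n + x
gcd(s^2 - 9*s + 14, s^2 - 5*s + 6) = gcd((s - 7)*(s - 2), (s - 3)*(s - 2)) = s - 2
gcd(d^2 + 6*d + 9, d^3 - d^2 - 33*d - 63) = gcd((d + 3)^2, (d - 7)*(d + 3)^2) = d^2 + 6*d + 9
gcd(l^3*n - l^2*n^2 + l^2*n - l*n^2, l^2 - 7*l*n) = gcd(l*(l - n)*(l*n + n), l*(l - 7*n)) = l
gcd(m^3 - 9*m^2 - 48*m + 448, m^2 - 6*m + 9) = 1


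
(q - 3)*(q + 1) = q^2 - 2*q - 3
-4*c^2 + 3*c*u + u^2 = (-c + u)*(4*c + u)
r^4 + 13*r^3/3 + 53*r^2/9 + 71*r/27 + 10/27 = (r + 1/3)^2*(r + 5/3)*(r + 2)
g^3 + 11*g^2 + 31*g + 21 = (g + 1)*(g + 3)*(g + 7)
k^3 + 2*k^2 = k^2*(k + 2)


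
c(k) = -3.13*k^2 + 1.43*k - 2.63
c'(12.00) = -73.69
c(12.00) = -436.19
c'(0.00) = 1.43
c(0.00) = -2.63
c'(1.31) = -6.77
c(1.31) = -6.13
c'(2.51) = -14.28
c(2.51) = -18.76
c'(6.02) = -36.26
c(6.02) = -107.45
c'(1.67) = -9.02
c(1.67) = -8.97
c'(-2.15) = 14.89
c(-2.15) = -20.17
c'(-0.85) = 6.75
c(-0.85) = -6.11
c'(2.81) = -16.16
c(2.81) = -23.33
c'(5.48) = -32.87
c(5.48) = -88.79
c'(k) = 1.43 - 6.26*k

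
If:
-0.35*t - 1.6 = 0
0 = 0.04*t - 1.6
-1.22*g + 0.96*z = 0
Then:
No Solution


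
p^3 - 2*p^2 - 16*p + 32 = (p - 4)*(p - 2)*(p + 4)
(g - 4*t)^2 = g^2 - 8*g*t + 16*t^2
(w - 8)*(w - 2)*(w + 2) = w^3 - 8*w^2 - 4*w + 32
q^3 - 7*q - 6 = (q - 3)*(q + 1)*(q + 2)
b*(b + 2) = b^2 + 2*b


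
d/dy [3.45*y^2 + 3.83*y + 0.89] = 6.9*y + 3.83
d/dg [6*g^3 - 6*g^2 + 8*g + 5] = 18*g^2 - 12*g + 8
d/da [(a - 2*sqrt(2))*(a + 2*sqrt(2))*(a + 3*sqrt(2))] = 3*a^2 + 6*sqrt(2)*a - 8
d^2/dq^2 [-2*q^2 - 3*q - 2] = -4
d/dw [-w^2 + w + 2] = 1 - 2*w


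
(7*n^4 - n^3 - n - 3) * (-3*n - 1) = -21*n^5 - 4*n^4 + n^3 + 3*n^2 + 10*n + 3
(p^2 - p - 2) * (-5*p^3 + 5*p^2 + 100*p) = -5*p^5 + 10*p^4 + 105*p^3 - 110*p^2 - 200*p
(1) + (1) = 2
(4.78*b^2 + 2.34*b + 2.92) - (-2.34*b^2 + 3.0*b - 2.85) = 7.12*b^2 - 0.66*b + 5.77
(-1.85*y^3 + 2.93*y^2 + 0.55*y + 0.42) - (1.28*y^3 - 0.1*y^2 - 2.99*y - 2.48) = -3.13*y^3 + 3.03*y^2 + 3.54*y + 2.9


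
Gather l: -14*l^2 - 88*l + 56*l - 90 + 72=-14*l^2 - 32*l - 18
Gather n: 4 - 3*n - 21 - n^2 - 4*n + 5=-n^2 - 7*n - 12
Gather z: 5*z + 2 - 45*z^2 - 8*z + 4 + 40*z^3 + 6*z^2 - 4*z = 40*z^3 - 39*z^2 - 7*z + 6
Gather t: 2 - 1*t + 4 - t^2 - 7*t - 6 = -t^2 - 8*t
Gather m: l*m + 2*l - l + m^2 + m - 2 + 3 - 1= l + m^2 + m*(l + 1)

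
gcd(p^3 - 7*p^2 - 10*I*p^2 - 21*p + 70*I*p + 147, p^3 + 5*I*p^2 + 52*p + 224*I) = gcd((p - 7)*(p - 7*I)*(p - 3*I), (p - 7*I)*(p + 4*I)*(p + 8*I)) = p - 7*I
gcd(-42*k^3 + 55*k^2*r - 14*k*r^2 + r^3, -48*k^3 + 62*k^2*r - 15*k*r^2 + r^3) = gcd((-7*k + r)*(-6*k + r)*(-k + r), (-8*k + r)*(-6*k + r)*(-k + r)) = 6*k^2 - 7*k*r + r^2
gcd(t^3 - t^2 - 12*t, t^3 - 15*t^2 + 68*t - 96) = t - 4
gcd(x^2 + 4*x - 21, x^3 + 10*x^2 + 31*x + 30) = 1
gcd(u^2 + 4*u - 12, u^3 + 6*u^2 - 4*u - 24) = u^2 + 4*u - 12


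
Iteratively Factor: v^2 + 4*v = (v + 4)*(v)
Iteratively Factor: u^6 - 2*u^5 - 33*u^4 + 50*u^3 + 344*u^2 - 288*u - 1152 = (u - 4)*(u^5 + 2*u^4 - 25*u^3 - 50*u^2 + 144*u + 288) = (u - 4)^2*(u^4 + 6*u^3 - u^2 - 54*u - 72) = (u - 4)^2*(u + 3)*(u^3 + 3*u^2 - 10*u - 24) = (u - 4)^2*(u + 3)*(u + 4)*(u^2 - u - 6) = (u - 4)^2*(u - 3)*(u + 3)*(u + 4)*(u + 2)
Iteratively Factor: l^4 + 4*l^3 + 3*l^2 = (l)*(l^3 + 4*l^2 + 3*l) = l^2*(l^2 + 4*l + 3) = l^2*(l + 1)*(l + 3)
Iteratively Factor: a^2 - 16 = (a + 4)*(a - 4)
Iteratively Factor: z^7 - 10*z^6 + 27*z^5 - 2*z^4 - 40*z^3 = (z - 4)*(z^6 - 6*z^5 + 3*z^4 + 10*z^3) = (z - 4)*(z + 1)*(z^5 - 7*z^4 + 10*z^3) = z*(z - 4)*(z + 1)*(z^4 - 7*z^3 + 10*z^2) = z^2*(z - 4)*(z + 1)*(z^3 - 7*z^2 + 10*z) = z^3*(z - 4)*(z + 1)*(z^2 - 7*z + 10) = z^3*(z - 5)*(z - 4)*(z + 1)*(z - 2)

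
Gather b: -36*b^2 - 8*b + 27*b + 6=-36*b^2 + 19*b + 6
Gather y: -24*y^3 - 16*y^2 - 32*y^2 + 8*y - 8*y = -24*y^3 - 48*y^2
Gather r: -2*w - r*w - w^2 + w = -r*w - w^2 - w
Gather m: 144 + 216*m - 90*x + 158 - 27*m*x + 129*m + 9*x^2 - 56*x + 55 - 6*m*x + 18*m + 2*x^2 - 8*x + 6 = m*(363 - 33*x) + 11*x^2 - 154*x + 363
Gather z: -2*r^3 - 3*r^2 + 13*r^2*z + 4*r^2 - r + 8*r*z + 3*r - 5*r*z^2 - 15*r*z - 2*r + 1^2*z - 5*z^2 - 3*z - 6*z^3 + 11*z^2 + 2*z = -2*r^3 + r^2 - 6*z^3 + z^2*(6 - 5*r) + z*(13*r^2 - 7*r)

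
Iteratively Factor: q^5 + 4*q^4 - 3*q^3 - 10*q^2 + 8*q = (q - 1)*(q^4 + 5*q^3 + 2*q^2 - 8*q) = (q - 1)*(q + 2)*(q^3 + 3*q^2 - 4*q) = (q - 1)^2*(q + 2)*(q^2 + 4*q) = (q - 1)^2*(q + 2)*(q + 4)*(q)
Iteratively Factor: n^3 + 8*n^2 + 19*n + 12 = (n + 1)*(n^2 + 7*n + 12) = (n + 1)*(n + 3)*(n + 4)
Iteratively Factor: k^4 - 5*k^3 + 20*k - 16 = (k - 1)*(k^3 - 4*k^2 - 4*k + 16) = (k - 2)*(k - 1)*(k^2 - 2*k - 8) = (k - 2)*(k - 1)*(k + 2)*(k - 4)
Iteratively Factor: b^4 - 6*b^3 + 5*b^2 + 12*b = (b + 1)*(b^3 - 7*b^2 + 12*b) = (b - 3)*(b + 1)*(b^2 - 4*b) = b*(b - 3)*(b + 1)*(b - 4)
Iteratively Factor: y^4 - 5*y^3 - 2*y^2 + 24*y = (y + 2)*(y^3 - 7*y^2 + 12*y) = y*(y + 2)*(y^2 - 7*y + 12) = y*(y - 4)*(y + 2)*(y - 3)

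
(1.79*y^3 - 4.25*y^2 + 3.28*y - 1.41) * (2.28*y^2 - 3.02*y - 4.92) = 4.0812*y^5 - 15.0958*y^4 + 11.5066*y^3 + 7.7896*y^2 - 11.8794*y + 6.9372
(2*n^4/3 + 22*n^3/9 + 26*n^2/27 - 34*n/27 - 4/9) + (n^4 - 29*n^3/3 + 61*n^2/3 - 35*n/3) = 5*n^4/3 - 65*n^3/9 + 575*n^2/27 - 349*n/27 - 4/9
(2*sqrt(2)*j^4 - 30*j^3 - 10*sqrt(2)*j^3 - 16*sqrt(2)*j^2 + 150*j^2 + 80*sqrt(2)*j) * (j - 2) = 2*sqrt(2)*j^5 - 30*j^4 - 14*sqrt(2)*j^4 + 4*sqrt(2)*j^3 + 210*j^3 - 300*j^2 + 112*sqrt(2)*j^2 - 160*sqrt(2)*j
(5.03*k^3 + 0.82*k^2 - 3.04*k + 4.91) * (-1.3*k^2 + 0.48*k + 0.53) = -6.539*k^5 + 1.3484*k^4 + 7.0115*k^3 - 7.4076*k^2 + 0.7456*k + 2.6023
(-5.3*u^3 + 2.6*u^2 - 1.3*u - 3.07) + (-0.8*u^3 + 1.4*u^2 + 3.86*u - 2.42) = -6.1*u^3 + 4.0*u^2 + 2.56*u - 5.49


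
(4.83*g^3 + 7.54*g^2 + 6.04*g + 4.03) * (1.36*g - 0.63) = 6.5688*g^4 + 7.2115*g^3 + 3.4642*g^2 + 1.6756*g - 2.5389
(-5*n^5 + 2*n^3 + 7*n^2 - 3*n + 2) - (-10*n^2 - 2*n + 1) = -5*n^5 + 2*n^3 + 17*n^2 - n + 1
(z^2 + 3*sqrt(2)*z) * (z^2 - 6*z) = z^4 - 6*z^3 + 3*sqrt(2)*z^3 - 18*sqrt(2)*z^2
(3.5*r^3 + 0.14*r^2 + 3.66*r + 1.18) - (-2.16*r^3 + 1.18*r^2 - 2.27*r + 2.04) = 5.66*r^3 - 1.04*r^2 + 5.93*r - 0.86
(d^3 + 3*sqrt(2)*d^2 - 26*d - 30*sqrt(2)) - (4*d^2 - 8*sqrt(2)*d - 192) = d^3 - 4*d^2 + 3*sqrt(2)*d^2 - 26*d + 8*sqrt(2)*d - 30*sqrt(2) + 192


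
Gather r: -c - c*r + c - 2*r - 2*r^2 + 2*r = -c*r - 2*r^2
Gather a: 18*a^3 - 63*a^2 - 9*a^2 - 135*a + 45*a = 18*a^3 - 72*a^2 - 90*a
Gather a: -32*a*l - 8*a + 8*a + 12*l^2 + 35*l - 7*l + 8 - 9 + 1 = -32*a*l + 12*l^2 + 28*l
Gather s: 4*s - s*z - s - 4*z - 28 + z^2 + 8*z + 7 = s*(3 - z) + z^2 + 4*z - 21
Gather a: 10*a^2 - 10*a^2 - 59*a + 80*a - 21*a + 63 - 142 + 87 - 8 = 0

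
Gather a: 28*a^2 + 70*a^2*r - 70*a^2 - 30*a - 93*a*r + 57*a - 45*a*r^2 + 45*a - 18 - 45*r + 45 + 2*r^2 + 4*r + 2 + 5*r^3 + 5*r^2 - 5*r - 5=a^2*(70*r - 42) + a*(-45*r^2 - 93*r + 72) + 5*r^3 + 7*r^2 - 46*r + 24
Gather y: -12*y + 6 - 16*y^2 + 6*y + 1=-16*y^2 - 6*y + 7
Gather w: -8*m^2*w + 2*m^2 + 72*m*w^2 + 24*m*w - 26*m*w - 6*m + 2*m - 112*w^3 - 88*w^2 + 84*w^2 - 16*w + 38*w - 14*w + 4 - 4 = 2*m^2 - 4*m - 112*w^3 + w^2*(72*m - 4) + w*(-8*m^2 - 2*m + 8)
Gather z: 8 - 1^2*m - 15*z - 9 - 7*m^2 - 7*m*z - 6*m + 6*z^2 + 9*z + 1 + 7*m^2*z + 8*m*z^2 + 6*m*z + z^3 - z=-7*m^2 - 7*m + z^3 + z^2*(8*m + 6) + z*(7*m^2 - m - 7)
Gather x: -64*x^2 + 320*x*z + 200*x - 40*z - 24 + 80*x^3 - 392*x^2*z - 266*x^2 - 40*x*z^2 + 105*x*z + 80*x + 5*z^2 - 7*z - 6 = 80*x^3 + x^2*(-392*z - 330) + x*(-40*z^2 + 425*z + 280) + 5*z^2 - 47*z - 30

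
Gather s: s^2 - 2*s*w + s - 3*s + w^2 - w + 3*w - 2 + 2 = s^2 + s*(-2*w - 2) + w^2 + 2*w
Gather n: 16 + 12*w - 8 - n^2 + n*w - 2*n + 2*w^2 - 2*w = -n^2 + n*(w - 2) + 2*w^2 + 10*w + 8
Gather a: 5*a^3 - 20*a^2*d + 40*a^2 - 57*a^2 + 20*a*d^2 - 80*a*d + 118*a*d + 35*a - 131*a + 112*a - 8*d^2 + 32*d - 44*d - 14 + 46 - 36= 5*a^3 + a^2*(-20*d - 17) + a*(20*d^2 + 38*d + 16) - 8*d^2 - 12*d - 4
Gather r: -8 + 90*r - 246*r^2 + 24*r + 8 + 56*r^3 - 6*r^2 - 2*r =56*r^3 - 252*r^2 + 112*r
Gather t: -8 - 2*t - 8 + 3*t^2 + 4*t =3*t^2 + 2*t - 16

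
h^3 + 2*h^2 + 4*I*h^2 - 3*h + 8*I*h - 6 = (h + 2)*(h + I)*(h + 3*I)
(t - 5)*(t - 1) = t^2 - 6*t + 5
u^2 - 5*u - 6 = (u - 6)*(u + 1)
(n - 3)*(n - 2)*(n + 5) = n^3 - 19*n + 30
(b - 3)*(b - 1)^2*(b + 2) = b^4 - 3*b^3 - 3*b^2 + 11*b - 6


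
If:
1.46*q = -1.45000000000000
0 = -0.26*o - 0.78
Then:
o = -3.00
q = -0.99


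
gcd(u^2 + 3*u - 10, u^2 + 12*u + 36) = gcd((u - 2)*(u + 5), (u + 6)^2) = 1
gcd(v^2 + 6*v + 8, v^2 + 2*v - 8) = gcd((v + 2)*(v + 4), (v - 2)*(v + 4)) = v + 4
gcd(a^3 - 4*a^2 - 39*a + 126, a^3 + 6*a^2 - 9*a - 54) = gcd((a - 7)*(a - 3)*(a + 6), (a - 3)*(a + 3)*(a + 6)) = a^2 + 3*a - 18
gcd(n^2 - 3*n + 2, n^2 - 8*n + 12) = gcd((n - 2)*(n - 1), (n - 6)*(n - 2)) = n - 2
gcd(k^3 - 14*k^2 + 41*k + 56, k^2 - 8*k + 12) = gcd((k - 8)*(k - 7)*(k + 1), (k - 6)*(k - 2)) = 1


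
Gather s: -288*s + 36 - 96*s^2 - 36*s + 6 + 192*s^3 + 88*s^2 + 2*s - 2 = 192*s^3 - 8*s^2 - 322*s + 40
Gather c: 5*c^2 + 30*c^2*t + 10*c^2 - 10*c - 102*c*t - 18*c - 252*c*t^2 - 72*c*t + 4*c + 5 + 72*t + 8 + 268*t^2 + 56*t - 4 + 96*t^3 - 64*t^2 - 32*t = c^2*(30*t + 15) + c*(-252*t^2 - 174*t - 24) + 96*t^3 + 204*t^2 + 96*t + 9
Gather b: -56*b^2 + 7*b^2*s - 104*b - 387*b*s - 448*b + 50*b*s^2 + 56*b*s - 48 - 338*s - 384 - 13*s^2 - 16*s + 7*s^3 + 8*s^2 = b^2*(7*s - 56) + b*(50*s^2 - 331*s - 552) + 7*s^3 - 5*s^2 - 354*s - 432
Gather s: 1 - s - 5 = -s - 4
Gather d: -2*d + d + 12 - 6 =6 - d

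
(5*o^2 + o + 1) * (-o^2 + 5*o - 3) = -5*o^4 + 24*o^3 - 11*o^2 + 2*o - 3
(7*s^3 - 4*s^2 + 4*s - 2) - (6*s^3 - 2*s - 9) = s^3 - 4*s^2 + 6*s + 7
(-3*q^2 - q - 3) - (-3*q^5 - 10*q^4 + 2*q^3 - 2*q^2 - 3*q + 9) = 3*q^5 + 10*q^4 - 2*q^3 - q^2 + 2*q - 12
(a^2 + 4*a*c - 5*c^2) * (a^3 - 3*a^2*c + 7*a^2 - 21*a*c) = a^5 + a^4*c + 7*a^4 - 17*a^3*c^2 + 7*a^3*c + 15*a^2*c^3 - 119*a^2*c^2 + 105*a*c^3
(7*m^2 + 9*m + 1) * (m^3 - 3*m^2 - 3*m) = 7*m^5 - 12*m^4 - 47*m^3 - 30*m^2 - 3*m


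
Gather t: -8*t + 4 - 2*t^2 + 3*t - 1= -2*t^2 - 5*t + 3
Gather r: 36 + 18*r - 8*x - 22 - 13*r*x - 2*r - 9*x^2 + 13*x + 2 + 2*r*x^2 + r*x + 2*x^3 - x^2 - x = r*(2*x^2 - 12*x + 16) + 2*x^3 - 10*x^2 + 4*x + 16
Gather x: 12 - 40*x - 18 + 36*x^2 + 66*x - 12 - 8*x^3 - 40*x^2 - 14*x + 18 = -8*x^3 - 4*x^2 + 12*x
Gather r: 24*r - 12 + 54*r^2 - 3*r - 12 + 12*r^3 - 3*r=12*r^3 + 54*r^2 + 18*r - 24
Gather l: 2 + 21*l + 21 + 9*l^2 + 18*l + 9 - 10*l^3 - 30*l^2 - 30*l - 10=-10*l^3 - 21*l^2 + 9*l + 22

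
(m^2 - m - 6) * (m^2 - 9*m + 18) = m^4 - 10*m^3 + 21*m^2 + 36*m - 108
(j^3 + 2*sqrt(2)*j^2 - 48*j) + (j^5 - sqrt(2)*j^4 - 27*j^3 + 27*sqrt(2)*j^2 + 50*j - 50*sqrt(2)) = j^5 - sqrt(2)*j^4 - 26*j^3 + 29*sqrt(2)*j^2 + 2*j - 50*sqrt(2)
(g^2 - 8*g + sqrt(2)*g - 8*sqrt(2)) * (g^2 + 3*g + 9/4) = g^4 - 5*g^3 + sqrt(2)*g^3 - 87*g^2/4 - 5*sqrt(2)*g^2 - 87*sqrt(2)*g/4 - 18*g - 18*sqrt(2)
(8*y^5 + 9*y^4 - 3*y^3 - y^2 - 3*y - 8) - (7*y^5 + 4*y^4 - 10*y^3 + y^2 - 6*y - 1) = y^5 + 5*y^4 + 7*y^3 - 2*y^2 + 3*y - 7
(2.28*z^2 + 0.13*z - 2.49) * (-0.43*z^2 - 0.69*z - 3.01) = -0.9804*z^4 - 1.6291*z^3 - 5.8818*z^2 + 1.3268*z + 7.4949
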